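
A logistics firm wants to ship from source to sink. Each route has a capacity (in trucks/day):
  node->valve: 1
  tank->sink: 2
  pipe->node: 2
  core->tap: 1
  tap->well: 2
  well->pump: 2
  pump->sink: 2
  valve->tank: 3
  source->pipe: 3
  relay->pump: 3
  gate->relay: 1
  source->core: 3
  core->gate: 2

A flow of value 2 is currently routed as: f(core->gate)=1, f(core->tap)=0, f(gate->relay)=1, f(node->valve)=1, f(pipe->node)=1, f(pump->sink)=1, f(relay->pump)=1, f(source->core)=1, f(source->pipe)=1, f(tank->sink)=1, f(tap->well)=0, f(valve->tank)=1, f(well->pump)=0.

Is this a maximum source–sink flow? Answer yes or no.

No

Residual path source->core->tap->well->pump->sink has bottleneck 1 > 0.
Pushing 1 along it raises the flow to 3, so the given flow is not maximum.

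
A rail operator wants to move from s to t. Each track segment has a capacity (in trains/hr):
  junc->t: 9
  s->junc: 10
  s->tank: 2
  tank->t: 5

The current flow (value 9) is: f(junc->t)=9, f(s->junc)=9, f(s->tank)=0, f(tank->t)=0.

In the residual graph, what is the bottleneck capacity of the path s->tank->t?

2

Residual capacities along the path: s->tank: 2, tank->t: 5.
Minimum is 2.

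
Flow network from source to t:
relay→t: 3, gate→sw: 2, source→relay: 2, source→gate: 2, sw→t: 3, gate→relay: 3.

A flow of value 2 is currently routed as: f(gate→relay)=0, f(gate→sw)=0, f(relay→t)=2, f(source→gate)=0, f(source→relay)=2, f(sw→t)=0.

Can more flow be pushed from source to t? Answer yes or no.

Residual path source→gate→sw→t has bottleneck 2 > 0.
Pushing 2 along it raises the flow to 4, so the given flow is not maximum.

Yes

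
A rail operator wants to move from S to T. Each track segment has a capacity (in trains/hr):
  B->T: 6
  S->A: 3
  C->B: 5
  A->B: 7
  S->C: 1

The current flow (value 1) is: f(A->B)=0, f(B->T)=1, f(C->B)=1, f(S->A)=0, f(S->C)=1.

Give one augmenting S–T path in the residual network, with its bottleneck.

Residual along S->A->B->T: S->A: 3, A->B: 7, B->T: 5.
Bottleneck = min = 3.

S->A->B->T, bottleneck 3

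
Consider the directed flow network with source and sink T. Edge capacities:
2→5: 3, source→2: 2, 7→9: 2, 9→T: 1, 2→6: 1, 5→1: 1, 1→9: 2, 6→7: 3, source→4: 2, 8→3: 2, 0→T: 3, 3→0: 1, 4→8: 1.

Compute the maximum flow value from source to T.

Augment source→4→8→3→0→T: bottleneck 1. Total 1.
Augment source→2→6→7→9→T: bottleneck 1. Total 2.
No augmenting path remains in the residual graph.

2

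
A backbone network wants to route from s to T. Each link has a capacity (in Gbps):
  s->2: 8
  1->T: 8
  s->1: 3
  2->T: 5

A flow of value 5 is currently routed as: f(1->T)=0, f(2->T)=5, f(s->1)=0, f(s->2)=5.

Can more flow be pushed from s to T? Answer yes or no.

Residual path s->1->T has bottleneck 3 > 0.
Pushing 3 along it raises the flow to 8, so the given flow is not maximum.

Yes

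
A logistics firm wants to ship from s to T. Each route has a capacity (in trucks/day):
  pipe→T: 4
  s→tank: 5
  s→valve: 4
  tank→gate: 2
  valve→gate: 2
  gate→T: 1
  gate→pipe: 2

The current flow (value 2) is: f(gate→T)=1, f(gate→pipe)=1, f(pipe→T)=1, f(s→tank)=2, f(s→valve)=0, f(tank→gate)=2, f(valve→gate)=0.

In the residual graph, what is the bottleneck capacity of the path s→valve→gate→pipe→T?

Residual capacities along the path: s→valve: 4, valve→gate: 2, gate→pipe: 1, pipe→T: 3.
Minimum is 1.

1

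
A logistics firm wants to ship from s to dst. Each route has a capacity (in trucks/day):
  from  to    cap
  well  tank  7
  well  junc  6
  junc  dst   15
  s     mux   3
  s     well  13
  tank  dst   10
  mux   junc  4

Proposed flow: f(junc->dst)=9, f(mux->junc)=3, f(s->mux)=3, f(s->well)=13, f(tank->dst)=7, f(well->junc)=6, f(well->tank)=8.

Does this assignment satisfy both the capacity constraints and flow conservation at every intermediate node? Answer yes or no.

No

Capacity violated on well->tank: flow 8 > capacity 7.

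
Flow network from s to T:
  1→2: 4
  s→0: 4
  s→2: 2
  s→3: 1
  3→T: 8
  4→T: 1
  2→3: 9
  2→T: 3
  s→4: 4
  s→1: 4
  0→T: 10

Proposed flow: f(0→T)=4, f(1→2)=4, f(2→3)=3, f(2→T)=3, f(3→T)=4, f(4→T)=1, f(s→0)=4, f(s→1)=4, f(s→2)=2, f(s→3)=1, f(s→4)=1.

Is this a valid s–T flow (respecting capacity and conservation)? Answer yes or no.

Every edge has 0 ≤ f(e) ≤ cap(e).
At each intermediate node, inflow equals outflow.

Yes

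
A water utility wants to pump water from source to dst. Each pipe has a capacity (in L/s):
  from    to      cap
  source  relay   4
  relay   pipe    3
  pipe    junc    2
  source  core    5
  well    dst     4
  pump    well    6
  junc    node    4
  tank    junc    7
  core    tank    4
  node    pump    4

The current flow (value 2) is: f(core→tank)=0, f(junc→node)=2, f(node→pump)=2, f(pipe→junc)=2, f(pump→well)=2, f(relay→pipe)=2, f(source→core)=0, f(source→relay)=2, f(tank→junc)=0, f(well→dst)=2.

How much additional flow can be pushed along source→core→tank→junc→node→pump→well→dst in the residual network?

2

Residual capacities along the path: source→core: 5, core→tank: 4, tank→junc: 7, junc→node: 2, node→pump: 2, pump→well: 4, well→dst: 2.
Minimum is 2.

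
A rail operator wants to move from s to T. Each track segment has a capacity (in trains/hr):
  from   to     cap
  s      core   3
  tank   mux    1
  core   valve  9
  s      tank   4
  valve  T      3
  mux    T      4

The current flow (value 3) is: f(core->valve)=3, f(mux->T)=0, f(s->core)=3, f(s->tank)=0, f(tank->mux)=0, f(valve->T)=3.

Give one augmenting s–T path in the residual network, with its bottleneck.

Residual along s->tank->mux->T: s->tank: 4, tank->mux: 1, mux->T: 4.
Bottleneck = min = 1.

s->tank->mux->T, bottleneck 1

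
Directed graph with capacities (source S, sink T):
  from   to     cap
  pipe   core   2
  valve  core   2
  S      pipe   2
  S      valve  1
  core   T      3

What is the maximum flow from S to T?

3

Augment S→pipe→core→T: bottleneck 2. Total 2.
Augment S→valve→core→T: bottleneck 1. Total 3.
No augmenting path remains in the residual graph.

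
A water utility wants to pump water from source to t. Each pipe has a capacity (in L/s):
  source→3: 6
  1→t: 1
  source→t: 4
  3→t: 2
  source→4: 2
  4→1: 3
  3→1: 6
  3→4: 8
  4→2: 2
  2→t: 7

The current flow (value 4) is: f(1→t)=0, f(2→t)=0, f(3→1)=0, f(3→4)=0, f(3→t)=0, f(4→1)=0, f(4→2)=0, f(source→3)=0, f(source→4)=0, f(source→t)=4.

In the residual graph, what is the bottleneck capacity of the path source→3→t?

Residual capacities along the path: source→3: 6, 3→t: 2.
Minimum is 2.

2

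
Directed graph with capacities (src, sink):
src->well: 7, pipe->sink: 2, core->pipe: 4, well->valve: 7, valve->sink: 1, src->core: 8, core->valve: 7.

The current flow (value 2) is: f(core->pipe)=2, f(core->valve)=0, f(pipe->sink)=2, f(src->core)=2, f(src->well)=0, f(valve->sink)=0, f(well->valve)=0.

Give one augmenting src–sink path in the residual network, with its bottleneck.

src->core->valve->sink, bottleneck 1

Residual along src->core->valve->sink: src->core: 6, core->valve: 7, valve->sink: 1.
Bottleneck = min = 1.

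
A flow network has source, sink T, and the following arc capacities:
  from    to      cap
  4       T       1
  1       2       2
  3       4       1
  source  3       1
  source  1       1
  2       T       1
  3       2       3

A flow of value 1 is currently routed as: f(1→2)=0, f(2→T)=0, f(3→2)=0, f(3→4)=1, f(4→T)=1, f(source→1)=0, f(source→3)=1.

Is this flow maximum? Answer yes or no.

No

Residual path source→1→2→T has bottleneck 1 > 0.
Pushing 1 along it raises the flow to 2, so the given flow is not maximum.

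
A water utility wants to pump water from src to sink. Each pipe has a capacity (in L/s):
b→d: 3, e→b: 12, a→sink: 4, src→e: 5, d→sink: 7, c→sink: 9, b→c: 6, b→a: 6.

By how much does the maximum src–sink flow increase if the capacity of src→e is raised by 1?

Original max flow = 5.
After raising cap(src→e), augmenting paths through that edge carry 1 more unit.
New max flow = 6. Increase = 1.

1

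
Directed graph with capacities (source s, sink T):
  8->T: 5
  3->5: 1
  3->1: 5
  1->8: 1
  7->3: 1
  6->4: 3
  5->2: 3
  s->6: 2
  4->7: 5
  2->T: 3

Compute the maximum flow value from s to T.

Augment s->6->4->7->3->1->8->T: bottleneck 1. Total 1.
No augmenting path remains in the residual graph.

1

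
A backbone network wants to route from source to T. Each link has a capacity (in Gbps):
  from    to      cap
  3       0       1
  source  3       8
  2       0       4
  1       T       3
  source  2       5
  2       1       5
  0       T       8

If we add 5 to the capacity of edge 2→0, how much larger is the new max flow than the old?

0

Original max flow = 6.
Edge 2→0 does not cross the min cut (source side {3, source}), so extra capacity there cannot help.
New max flow = 6. Increase = 0.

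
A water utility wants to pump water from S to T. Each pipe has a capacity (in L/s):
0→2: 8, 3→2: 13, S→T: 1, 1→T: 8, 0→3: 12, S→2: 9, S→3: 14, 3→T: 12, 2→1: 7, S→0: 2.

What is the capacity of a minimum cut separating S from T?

20

Max flow = 20 (via 3 augmenting paths).
In the residual at optimum, the set reachable from S is {0, 2, 3, S}.
Cut edges: S→T (cap 1), 3→T (cap 12), 2→1 (cap 7). Sum = 20.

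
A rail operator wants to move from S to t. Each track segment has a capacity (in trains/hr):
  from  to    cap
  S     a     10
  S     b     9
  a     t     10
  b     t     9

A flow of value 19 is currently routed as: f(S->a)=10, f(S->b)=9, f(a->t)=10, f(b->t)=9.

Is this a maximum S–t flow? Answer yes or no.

Residual reachable from S: {S}; t is not reachable.
Saturated cut: S->a, S->b with total capacity 19 = current flow value. Flow is maximum.

Yes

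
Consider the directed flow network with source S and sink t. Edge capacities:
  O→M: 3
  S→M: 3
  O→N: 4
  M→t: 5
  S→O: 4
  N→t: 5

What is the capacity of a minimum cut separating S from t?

7

Max flow = 7 (via 3 augmenting paths).
In the residual at optimum, the set reachable from S is {S}.
Cut edges: S→O (cap 4), S→M (cap 3). Sum = 7.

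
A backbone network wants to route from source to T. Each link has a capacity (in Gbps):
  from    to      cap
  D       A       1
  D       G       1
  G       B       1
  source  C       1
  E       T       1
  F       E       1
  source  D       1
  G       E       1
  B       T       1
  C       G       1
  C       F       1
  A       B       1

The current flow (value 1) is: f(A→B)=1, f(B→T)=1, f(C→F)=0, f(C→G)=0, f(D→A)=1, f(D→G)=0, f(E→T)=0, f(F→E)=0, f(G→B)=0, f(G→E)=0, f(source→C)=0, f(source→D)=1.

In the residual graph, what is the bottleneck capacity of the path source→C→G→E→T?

Residual capacities along the path: source→C: 1, C→G: 1, G→E: 1, E→T: 1.
Minimum is 1.

1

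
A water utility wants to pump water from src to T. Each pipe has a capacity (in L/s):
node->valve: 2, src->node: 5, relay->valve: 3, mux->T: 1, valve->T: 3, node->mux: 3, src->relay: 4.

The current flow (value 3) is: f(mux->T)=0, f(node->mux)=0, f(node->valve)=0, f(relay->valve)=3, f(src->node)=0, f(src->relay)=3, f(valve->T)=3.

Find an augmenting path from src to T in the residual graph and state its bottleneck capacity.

Residual along src->node->mux->T: src->node: 5, node->mux: 3, mux->T: 1.
Bottleneck = min = 1.

src->node->mux->T, bottleneck 1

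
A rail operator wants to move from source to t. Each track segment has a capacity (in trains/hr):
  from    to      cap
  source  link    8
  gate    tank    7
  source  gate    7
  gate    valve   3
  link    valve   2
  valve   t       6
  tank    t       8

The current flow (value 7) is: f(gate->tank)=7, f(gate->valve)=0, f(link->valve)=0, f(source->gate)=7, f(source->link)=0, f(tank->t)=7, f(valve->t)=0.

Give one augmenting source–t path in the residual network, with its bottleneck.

source->link->valve->t, bottleneck 2

Residual along source->link->valve->t: source->link: 8, link->valve: 2, valve->t: 6.
Bottleneck = min = 2.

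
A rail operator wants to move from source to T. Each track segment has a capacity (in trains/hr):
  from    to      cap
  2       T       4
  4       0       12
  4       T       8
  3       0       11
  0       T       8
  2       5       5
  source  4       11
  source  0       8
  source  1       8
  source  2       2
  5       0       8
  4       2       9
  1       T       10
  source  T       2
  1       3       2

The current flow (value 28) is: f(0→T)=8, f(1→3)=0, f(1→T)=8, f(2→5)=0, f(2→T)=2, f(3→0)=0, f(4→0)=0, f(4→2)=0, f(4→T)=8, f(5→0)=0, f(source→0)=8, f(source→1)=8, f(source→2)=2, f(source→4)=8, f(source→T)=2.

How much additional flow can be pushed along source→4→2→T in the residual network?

2

Residual capacities along the path: source→4: 3, 4→2: 9, 2→T: 2.
Minimum is 2.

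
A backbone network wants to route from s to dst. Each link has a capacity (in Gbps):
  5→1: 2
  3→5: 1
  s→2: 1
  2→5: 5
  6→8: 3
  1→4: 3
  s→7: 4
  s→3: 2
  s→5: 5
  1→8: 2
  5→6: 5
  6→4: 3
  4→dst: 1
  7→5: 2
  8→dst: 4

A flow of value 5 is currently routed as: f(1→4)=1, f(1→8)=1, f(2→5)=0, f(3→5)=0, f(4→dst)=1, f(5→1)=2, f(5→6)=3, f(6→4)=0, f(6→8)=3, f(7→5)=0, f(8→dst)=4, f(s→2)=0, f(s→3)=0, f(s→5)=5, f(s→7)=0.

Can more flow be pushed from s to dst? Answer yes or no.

Residual reachable from s: {1, 2, 3, 4, 5, 6, 7, 8, s}; dst is not reachable.
Saturated cut: 8→dst, 4→dst with total capacity 5 = current flow value. Flow is maximum.

No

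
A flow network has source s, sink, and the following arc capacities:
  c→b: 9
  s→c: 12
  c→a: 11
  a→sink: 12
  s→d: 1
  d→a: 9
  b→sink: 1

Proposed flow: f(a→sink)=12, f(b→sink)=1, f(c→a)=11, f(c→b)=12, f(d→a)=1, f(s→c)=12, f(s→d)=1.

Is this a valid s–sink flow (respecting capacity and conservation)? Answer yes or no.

Capacity violated on c→b: flow 12 > capacity 9.

No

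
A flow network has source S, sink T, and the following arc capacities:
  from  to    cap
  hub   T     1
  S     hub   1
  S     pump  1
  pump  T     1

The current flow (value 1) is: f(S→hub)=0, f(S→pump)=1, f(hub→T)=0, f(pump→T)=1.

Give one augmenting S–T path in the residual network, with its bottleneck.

S→hub→T, bottleneck 1

Residual along S→hub→T: S→hub: 1, hub→T: 1.
Bottleneck = min = 1.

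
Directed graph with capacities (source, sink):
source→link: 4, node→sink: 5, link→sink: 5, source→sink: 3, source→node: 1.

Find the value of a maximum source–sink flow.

8

Augment source→sink: bottleneck 3. Total 3.
Augment source→node→sink: bottleneck 1. Total 4.
Augment source→link→sink: bottleneck 4. Total 8.
No augmenting path remains in the residual graph.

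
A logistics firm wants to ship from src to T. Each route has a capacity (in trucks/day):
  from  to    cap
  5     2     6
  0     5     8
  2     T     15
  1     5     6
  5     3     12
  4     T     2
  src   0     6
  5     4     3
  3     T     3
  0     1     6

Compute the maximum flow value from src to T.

6

Augment src→0→5→4→T: bottleneck 2. Total 2.
Augment src→0→5→2→T: bottleneck 4. Total 6.
No augmenting path remains in the residual graph.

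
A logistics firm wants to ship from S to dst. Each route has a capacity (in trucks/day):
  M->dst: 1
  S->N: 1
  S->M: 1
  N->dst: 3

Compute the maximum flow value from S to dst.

Augment S->M->dst: bottleneck 1. Total 1.
Augment S->N->dst: bottleneck 1. Total 2.
No augmenting path remains in the residual graph.

2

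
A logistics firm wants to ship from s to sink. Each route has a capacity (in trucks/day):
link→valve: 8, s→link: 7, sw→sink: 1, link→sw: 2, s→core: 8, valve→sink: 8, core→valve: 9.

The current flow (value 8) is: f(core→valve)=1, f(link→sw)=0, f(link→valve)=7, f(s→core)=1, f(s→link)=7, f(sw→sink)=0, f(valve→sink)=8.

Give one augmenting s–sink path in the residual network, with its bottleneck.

Residual along s→core→valve→link→sw→sink: s→core: 7, core→valve: 8, valve→link: 7 (reverse), link→sw: 2, sw→sink: 1.
Bottleneck = min = 1.

s→core→valve→link→sw→sink, bottleneck 1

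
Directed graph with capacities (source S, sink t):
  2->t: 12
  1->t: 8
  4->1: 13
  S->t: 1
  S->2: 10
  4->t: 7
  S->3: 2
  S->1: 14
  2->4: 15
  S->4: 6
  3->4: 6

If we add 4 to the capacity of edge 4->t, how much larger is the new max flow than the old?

Original max flow = 26.
After raising cap(4->t), augmenting paths through that edge carry 1 more unit.
New max flow = 27. Increase = 1.

1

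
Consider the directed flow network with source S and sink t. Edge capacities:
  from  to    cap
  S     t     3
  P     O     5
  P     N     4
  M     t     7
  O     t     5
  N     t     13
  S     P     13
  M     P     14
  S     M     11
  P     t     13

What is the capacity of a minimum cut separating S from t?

27

Max flow = 27 (via 4 augmenting paths).
In the residual at optimum, the set reachable from S is {S}.
Cut edges: S->M (cap 11), S->P (cap 13), S->t (cap 3). Sum = 27.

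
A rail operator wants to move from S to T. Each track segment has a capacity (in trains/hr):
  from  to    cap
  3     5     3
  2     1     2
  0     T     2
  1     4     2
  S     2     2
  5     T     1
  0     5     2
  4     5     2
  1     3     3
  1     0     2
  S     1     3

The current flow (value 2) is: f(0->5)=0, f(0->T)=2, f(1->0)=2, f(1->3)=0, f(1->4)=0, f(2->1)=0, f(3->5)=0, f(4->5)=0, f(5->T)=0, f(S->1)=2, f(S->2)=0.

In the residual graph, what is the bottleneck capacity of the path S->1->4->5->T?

Residual capacities along the path: S->1: 1, 1->4: 2, 4->5: 2, 5->T: 1.
Minimum is 1.

1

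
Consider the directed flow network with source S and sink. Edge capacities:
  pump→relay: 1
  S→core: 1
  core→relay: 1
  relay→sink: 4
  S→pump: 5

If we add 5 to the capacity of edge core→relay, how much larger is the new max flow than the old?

0

Original max flow = 2.
Edge core→relay does not cross the min cut (source side {S, pump}), so extra capacity there cannot help.
New max flow = 2. Increase = 0.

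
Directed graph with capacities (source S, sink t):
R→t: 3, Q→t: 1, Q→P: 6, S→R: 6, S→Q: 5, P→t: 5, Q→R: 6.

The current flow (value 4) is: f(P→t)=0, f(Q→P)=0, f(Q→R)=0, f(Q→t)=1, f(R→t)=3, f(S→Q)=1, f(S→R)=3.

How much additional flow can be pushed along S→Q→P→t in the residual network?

Residual capacities along the path: S→Q: 4, Q→P: 6, P→t: 5.
Minimum is 4.

4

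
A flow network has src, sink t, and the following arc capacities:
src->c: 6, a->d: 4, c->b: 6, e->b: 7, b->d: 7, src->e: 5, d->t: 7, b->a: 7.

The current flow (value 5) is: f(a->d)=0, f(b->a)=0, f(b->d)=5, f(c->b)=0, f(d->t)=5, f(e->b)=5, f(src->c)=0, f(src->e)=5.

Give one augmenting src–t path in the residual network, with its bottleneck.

src->c->b->d->t, bottleneck 2

Residual along src->c->b->d->t: src->c: 6, c->b: 6, b->d: 2, d->t: 2.
Bottleneck = min = 2.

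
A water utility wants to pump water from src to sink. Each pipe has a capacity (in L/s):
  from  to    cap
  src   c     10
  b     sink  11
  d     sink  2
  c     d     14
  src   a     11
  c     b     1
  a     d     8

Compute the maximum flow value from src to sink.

Augment src->c->b->sink: bottleneck 1. Total 1.
Augment src->c->d->sink: bottleneck 2. Total 3.
No augmenting path remains in the residual graph.

3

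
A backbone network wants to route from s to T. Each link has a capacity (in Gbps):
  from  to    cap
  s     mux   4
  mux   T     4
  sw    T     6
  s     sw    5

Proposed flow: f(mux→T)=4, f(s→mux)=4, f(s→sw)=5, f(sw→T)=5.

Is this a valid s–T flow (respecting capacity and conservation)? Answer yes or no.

Yes

Every edge has 0 ≤ f(e) ≤ cap(e).
At each intermediate node, inflow equals outflow.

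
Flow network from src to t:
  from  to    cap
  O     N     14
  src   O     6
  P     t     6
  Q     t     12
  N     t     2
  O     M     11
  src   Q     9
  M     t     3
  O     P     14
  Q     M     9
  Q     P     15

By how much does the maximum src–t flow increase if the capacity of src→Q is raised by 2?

Original max flow = 15.
After raising cap(src→Q), augmenting paths through that edge carry 2 more units.
New max flow = 17. Increase = 2.

2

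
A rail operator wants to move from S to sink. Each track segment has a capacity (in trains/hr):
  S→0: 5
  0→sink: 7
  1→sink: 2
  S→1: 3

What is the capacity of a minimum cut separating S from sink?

Max flow = 7 (via 2 augmenting paths).
In the residual at optimum, the set reachable from S is {1, S}.
Cut edges: S→0 (cap 5), 1→sink (cap 2). Sum = 7.

7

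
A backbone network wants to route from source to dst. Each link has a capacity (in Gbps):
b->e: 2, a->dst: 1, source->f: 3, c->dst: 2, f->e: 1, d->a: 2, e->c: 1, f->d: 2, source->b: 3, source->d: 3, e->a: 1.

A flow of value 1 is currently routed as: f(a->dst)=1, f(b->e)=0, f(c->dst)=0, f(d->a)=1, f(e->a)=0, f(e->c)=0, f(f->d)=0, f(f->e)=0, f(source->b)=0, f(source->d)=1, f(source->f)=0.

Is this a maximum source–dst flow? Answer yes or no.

Residual path source->f->e->c->dst has bottleneck 1 > 0.
Pushing 1 along it raises the flow to 2, so the given flow is not maximum.

No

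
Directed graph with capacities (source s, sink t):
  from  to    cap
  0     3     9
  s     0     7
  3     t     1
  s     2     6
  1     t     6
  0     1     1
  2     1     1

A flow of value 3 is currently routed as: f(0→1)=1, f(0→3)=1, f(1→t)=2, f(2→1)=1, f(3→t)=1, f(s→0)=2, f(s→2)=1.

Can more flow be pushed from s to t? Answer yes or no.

No

Residual reachable from s: {0, 2, 3, s}; t is not reachable.
Saturated cut: 0→1, 3→t, 2→1 with total capacity 3 = current flow value. Flow is maximum.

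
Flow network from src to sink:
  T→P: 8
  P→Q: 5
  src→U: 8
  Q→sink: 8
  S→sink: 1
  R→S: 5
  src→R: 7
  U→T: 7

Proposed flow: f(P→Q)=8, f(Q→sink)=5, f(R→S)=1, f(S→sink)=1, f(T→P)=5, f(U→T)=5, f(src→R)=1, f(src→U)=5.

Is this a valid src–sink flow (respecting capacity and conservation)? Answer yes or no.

Capacity violated on P→Q: flow 8 > capacity 5.

No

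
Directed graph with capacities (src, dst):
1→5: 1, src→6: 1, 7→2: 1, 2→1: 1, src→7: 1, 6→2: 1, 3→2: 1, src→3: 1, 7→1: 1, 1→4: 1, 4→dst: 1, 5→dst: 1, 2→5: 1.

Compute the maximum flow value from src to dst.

Augment src→3→2→5→dst: bottleneck 1. Total 1.
Augment src→7→1→4→dst: bottleneck 1. Total 2.
No augmenting path remains in the residual graph.

2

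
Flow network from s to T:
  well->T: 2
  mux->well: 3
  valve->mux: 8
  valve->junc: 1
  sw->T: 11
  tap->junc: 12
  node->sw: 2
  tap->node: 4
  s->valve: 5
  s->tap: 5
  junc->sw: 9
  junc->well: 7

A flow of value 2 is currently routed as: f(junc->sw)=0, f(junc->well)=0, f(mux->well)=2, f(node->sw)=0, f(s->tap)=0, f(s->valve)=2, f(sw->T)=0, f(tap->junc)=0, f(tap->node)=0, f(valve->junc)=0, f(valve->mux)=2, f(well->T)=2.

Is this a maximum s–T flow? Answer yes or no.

Residual path s->valve->junc->sw->T has bottleneck 1 > 0.
Pushing 1 along it raises the flow to 3, so the given flow is not maximum.

No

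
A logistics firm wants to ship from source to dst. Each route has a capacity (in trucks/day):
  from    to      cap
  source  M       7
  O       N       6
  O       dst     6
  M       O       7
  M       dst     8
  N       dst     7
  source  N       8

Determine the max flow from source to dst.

14

Augment source→M→dst: bottleneck 7. Total 7.
Augment source→N→dst: bottleneck 7. Total 14.
No augmenting path remains in the residual graph.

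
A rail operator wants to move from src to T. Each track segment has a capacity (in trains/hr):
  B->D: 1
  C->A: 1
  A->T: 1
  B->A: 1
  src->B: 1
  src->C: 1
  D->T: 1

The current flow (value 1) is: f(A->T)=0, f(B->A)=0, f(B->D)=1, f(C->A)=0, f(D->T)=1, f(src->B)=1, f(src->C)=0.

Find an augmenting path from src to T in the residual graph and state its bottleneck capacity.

src->C->A->T, bottleneck 1

Residual along src->C->A->T: src->C: 1, C->A: 1, A->T: 1.
Bottleneck = min = 1.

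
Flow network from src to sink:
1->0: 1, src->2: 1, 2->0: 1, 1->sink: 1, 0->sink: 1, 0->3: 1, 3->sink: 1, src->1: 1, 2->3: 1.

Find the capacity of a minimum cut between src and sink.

Max flow = 2 (via 2 augmenting paths).
In the residual at optimum, the set reachable from src is {src}.
Cut edges: src->1 (cap 1), src->2 (cap 1). Sum = 2.

2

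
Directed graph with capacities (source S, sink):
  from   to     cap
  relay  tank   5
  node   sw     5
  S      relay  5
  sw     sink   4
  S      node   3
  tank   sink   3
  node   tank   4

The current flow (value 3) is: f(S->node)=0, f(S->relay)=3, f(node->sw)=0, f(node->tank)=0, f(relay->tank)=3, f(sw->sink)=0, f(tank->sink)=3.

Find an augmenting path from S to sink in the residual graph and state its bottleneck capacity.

S->node->sw->sink, bottleneck 3

Residual along S->node->sw->sink: S->node: 3, node->sw: 5, sw->sink: 4.
Bottleneck = min = 3.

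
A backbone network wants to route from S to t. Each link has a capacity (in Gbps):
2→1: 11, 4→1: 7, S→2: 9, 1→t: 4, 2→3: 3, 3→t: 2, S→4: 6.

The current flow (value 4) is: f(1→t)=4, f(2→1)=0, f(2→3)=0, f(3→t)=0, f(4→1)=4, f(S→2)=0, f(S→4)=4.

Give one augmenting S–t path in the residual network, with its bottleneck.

S→2→3→t, bottleneck 2

Residual along S→2→3→t: S→2: 9, 2→3: 3, 3→t: 2.
Bottleneck = min = 2.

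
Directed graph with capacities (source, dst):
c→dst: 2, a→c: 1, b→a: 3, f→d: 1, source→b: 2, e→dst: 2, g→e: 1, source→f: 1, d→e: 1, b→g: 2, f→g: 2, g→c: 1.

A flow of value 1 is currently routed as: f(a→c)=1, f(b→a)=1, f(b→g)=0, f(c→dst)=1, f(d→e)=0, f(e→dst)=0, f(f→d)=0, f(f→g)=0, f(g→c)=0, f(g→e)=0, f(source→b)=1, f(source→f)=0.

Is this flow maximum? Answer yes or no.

No

Residual path source→b→g→c→dst has bottleneck 1 > 0.
Pushing 1 along it raises the flow to 2, so the given flow is not maximum.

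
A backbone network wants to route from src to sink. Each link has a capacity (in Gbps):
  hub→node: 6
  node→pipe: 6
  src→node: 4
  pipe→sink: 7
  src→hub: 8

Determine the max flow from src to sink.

6

Augment src→node→pipe→sink: bottleneck 4. Total 4.
Augment src→hub→node→pipe→sink: bottleneck 2. Total 6.
No augmenting path remains in the residual graph.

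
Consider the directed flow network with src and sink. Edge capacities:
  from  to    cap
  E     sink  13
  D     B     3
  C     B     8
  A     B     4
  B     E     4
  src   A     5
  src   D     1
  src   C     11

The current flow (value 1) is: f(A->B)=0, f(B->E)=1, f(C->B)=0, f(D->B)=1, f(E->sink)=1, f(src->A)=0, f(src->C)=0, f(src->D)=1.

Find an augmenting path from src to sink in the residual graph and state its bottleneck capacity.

src->A->B->E->sink, bottleneck 3

Residual along src->A->B->E->sink: src->A: 5, A->B: 4, B->E: 3, E->sink: 12.
Bottleneck = min = 3.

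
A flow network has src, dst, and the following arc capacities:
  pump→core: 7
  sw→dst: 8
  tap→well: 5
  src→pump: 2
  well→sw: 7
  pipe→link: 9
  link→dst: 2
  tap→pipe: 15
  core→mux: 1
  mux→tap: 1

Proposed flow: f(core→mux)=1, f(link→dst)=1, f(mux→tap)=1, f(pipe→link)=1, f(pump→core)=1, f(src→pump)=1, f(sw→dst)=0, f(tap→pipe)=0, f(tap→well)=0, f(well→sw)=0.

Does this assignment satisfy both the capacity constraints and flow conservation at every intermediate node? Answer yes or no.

No

Conservation fails at pipe: inflow 0 ≠ outflow 1.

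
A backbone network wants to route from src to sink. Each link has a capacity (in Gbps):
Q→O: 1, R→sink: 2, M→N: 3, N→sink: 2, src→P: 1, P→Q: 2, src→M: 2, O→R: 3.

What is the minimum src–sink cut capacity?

Max flow = 3 (via 2 augmenting paths).
In the residual at optimum, the set reachable from src is {src}.
Cut edges: src→M (cap 2), src→P (cap 1). Sum = 3.

3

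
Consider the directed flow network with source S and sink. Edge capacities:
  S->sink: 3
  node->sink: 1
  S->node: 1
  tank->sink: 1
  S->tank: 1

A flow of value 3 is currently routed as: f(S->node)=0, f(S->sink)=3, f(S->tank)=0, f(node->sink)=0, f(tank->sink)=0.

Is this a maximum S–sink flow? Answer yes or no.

Residual path S->tank->sink has bottleneck 1 > 0.
Pushing 1 along it raises the flow to 4, so the given flow is not maximum.

No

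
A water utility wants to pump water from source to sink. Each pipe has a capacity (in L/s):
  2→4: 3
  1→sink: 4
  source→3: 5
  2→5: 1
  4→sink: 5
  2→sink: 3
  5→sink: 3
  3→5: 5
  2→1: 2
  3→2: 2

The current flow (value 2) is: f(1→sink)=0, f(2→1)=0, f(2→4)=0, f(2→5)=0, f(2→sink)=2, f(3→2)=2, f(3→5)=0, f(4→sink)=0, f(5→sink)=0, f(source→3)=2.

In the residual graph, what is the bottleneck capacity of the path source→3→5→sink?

3

Residual capacities along the path: source→3: 3, 3→5: 5, 5→sink: 3.
Minimum is 3.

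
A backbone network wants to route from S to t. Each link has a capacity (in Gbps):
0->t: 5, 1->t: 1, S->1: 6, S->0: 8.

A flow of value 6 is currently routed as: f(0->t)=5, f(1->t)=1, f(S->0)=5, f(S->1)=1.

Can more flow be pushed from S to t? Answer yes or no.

Residual reachable from S: {0, 1, S}; t is not reachable.
Saturated cut: 1->t, 0->t with total capacity 6 = current flow value. Flow is maximum.

No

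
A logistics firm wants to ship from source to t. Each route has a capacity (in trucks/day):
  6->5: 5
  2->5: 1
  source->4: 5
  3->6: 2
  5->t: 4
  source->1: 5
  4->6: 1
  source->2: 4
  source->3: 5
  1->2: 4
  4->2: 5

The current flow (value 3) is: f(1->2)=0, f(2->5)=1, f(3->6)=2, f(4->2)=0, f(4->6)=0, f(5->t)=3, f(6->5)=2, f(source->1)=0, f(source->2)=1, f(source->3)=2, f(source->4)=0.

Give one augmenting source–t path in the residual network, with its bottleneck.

source->4->6->5->t, bottleneck 1

Residual along source->4->6->5->t: source->4: 5, 4->6: 1, 6->5: 3, 5->t: 1.
Bottleneck = min = 1.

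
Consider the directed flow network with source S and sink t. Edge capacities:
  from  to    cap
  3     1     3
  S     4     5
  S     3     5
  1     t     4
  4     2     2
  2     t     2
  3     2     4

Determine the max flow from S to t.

Augment S->3->1->t: bottleneck 3. Total 3.
Augment S->3->2->t: bottleneck 2. Total 5.
No augmenting path remains in the residual graph.

5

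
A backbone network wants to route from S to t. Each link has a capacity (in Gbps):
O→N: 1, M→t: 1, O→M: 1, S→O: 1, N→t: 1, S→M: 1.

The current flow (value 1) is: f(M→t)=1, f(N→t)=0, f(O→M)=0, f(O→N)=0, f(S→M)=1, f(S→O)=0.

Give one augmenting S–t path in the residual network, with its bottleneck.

S→O→N→t, bottleneck 1

Residual along S→O→N→t: S→O: 1, O→N: 1, N→t: 1.
Bottleneck = min = 1.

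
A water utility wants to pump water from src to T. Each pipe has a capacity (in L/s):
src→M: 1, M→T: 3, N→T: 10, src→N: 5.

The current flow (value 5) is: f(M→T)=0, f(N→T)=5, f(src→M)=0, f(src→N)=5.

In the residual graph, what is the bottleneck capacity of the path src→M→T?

1

Residual capacities along the path: src→M: 1, M→T: 3.
Minimum is 1.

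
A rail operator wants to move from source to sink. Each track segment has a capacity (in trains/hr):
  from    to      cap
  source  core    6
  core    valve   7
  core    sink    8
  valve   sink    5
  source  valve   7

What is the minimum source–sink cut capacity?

Max flow = 11 (via 2 augmenting paths).
In the residual at optimum, the set reachable from source is {source, valve}.
Cut edges: source->core (cap 6), valve->sink (cap 5). Sum = 11.

11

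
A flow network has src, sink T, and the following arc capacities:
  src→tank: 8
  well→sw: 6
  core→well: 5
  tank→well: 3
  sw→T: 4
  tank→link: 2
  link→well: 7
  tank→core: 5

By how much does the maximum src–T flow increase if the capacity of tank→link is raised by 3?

0

Original max flow = 4.
Edge tank→link does not cross the min cut (source side {core, link, src, sw, tank, well}), so extra capacity there cannot help.
New max flow = 4. Increase = 0.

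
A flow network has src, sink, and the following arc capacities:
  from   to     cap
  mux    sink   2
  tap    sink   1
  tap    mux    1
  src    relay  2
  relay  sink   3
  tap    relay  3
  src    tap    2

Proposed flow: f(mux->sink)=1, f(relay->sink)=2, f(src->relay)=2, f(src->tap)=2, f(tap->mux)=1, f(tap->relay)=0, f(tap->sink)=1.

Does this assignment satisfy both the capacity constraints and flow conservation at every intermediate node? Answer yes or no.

Every edge has 0 ≤ f(e) ≤ cap(e).
At each intermediate node, inflow equals outflow.

Yes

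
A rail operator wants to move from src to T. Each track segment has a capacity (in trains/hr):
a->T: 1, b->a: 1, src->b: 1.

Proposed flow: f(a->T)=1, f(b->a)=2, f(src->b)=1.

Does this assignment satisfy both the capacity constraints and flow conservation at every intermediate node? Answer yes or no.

Capacity violated on b->a: flow 2 > capacity 1.

No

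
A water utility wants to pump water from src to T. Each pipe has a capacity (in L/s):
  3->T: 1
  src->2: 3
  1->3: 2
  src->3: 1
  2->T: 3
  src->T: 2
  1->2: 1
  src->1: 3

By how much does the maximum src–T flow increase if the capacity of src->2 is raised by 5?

0

Original max flow = 6.
Edge src->2 does not cross the min cut (source side {1, 2, 3, src}), so extra capacity there cannot help.
New max flow = 6. Increase = 0.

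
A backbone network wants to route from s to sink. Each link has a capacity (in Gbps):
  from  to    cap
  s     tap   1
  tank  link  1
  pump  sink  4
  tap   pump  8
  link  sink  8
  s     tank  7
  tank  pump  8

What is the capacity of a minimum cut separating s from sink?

5

Max flow = 5 (via 2 augmenting paths).
In the residual at optimum, the set reachable from s is {pump, s, tank, tap}.
Cut edges: tank→link (cap 1), pump→sink (cap 4). Sum = 5.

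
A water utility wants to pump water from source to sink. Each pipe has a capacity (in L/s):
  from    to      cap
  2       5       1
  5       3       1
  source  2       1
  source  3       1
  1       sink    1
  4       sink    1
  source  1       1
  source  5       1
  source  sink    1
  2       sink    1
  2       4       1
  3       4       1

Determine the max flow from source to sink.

4

Augment source->sink: bottleneck 1. Total 1.
Augment source->2->sink: bottleneck 1. Total 2.
Augment source->1->sink: bottleneck 1. Total 3.
Augment source->3->4->sink: bottleneck 1. Total 4.
No augmenting path remains in the residual graph.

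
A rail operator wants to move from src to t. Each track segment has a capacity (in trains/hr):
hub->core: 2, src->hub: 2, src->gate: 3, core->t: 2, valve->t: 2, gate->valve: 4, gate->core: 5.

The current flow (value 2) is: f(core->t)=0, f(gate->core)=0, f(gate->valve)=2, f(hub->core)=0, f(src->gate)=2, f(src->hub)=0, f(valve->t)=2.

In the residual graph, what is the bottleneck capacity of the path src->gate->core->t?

Residual capacities along the path: src->gate: 1, gate->core: 5, core->t: 2.
Minimum is 1.

1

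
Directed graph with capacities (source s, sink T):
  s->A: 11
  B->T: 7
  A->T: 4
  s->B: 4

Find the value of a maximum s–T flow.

Augment s->B->T: bottleneck 4. Total 4.
Augment s->A->T: bottleneck 4. Total 8.
No augmenting path remains in the residual graph.

8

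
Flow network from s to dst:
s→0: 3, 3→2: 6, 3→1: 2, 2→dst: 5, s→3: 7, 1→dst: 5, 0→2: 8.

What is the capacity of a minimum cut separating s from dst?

7

Max flow = 7 (via 3 augmenting paths).
In the residual at optimum, the set reachable from s is {0, 2, 3, s}.
Cut edges: 3→1 (cap 2), 2→dst (cap 5). Sum = 7.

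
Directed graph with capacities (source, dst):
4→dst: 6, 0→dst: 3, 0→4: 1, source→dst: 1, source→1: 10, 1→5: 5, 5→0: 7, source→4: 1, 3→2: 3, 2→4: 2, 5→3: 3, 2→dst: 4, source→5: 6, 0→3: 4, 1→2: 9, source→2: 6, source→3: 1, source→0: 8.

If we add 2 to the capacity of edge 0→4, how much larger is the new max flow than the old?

Original max flow = 12.
After raising cap(0→4), augmenting paths through that edge carry 2 more units.
New max flow = 14. Increase = 2.

2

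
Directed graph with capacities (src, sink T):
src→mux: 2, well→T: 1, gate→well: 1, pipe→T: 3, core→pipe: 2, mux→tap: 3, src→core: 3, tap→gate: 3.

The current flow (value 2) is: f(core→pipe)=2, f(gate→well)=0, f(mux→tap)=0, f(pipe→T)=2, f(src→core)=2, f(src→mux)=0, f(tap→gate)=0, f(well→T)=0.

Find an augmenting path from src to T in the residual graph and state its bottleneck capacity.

src→mux→tap→gate→well→T, bottleneck 1

Residual along src→mux→tap→gate→well→T: src→mux: 2, mux→tap: 3, tap→gate: 3, gate→well: 1, well→T: 1.
Bottleneck = min = 1.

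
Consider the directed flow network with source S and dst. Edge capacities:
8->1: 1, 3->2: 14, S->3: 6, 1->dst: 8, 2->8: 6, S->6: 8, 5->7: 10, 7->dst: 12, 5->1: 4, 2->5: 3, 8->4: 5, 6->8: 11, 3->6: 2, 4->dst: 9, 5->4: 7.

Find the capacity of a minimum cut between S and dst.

9

Max flow = 9 (via 3 augmenting paths).
In the residual at optimum, the set reachable from S is {2, 3, 6, 8, S}.
Cut edges: 2->5 (cap 3), 8->1 (cap 1), 8->4 (cap 5). Sum = 9.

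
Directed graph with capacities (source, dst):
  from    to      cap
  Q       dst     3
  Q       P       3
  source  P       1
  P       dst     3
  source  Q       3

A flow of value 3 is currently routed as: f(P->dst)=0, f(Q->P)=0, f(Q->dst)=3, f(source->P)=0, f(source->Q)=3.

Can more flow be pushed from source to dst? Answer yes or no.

Yes

Residual path source->P->dst has bottleneck 1 > 0.
Pushing 1 along it raises the flow to 4, so the given flow is not maximum.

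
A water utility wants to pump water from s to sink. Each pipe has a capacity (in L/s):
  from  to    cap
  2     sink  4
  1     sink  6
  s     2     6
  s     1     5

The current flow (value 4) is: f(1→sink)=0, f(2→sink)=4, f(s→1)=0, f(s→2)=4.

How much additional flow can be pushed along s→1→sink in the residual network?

5

Residual capacities along the path: s→1: 5, 1→sink: 6.
Minimum is 5.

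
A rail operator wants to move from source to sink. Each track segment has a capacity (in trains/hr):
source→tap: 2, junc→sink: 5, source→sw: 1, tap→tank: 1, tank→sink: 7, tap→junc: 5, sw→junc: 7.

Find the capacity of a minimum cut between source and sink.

3

Max flow = 3 (via 2 augmenting paths).
In the residual at optimum, the set reachable from source is {source}.
Cut edges: source→sw (cap 1), source→tap (cap 2). Sum = 3.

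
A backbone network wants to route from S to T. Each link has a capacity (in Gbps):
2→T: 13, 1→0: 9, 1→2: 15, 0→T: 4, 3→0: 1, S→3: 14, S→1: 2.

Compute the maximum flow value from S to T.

3

Augment S→1→2→T: bottleneck 2. Total 2.
Augment S→3→0→T: bottleneck 1. Total 3.
No augmenting path remains in the residual graph.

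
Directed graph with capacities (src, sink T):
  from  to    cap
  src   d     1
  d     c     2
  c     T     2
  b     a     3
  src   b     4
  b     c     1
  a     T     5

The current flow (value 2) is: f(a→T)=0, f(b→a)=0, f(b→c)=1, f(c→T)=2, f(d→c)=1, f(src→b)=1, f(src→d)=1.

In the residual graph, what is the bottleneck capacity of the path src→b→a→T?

Residual capacities along the path: src→b: 3, b→a: 3, a→T: 5.
Minimum is 3.

3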